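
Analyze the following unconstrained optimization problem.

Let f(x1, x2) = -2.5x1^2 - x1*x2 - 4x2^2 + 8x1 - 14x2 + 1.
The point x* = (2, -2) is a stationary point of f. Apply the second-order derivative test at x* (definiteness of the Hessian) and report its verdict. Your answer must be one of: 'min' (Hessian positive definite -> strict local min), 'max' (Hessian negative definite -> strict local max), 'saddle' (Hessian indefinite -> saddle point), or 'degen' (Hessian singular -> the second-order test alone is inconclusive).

Compute the Hessian H = grad^2 f:
  H = [[-5, -1], [-1, -8]]
Verify stationarity: grad f(x*) = H x* + g = (0, 0).
Eigenvalues of H: -8.3028, -4.6972.
Both eigenvalues < 0, so H is negative definite -> x* is a strict local max.

max


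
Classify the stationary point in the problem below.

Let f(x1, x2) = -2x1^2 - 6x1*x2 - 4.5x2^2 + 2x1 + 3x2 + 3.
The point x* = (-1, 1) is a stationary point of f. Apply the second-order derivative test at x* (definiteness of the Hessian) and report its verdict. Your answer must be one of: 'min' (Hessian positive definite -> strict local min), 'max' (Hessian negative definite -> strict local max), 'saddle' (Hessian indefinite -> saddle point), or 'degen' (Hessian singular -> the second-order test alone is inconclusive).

Compute the Hessian H = grad^2 f:
  H = [[-4, -6], [-6, -9]]
Verify stationarity: grad f(x*) = H x* + g = (0, 0).
Eigenvalues of H: -13, 0.
H has a zero eigenvalue (singular; negative semidefinite but not definite), so H is neither positive definite, negative definite, nor indefinite. The second-order test alone is inconclusive -> degen.
(Indeed, f is constant along the null direction of H through x*, so x* is not a strict local extremum.)

degen


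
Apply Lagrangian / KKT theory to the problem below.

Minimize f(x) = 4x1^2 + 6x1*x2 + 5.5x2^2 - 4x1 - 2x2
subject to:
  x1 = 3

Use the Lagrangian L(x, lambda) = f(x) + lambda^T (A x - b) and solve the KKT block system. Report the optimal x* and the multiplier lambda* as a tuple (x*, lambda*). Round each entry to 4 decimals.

Form the Lagrangian:
  L(x, lambda) = (1/2) x^T Q x + c^T x + lambda^T (A x - b)
Stationarity (grad_x L = 0): Q x + c + A^T lambda = 0.
Primal feasibility: A x = b.

This gives the KKT block system:
  [ Q   A^T ] [ x     ]   [-c ]
  [ A    0  ] [ lambda ] = [ b ]

Solving the linear system:
  x*      = (3, -1.4545)
  lambda* = (-11.2727)
  f(x*)   = 12.3636

x* = (3, -1.4545), lambda* = (-11.2727)


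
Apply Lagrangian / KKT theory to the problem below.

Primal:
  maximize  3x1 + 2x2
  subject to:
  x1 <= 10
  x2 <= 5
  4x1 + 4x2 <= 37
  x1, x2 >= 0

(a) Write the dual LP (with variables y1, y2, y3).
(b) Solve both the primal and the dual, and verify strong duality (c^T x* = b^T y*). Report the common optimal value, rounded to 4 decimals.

The standard primal-dual pair for 'max c^T x s.t. A x <= b, x >= 0' is:
  Dual:  min b^T y  s.t.  A^T y >= c,  y >= 0.

So the dual LP is:
  minimize  10y1 + 5y2 + 37y3
  subject to:
    y1 + 4y3 >= 3
    y2 + 4y3 >= 2
    y1, y2, y3 >= 0

Solving the primal: x* = (9.25, 0).
  primal value c^T x* = 27.75.
Solving the dual: y* = (0, 0, 0.75).
  dual value b^T y* = 27.75.
Strong duality: c^T x* = b^T y*. Confirmed.

27.75


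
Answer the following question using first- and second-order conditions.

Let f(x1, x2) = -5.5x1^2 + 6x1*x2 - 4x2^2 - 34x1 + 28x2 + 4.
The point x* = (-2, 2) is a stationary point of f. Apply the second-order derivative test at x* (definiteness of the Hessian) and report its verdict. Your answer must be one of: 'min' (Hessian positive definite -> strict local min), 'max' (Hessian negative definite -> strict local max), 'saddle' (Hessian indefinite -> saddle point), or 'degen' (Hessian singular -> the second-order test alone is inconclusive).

Compute the Hessian H = grad^2 f:
  H = [[-11, 6], [6, -8]]
Verify stationarity: grad f(x*) = H x* + g = (0, 0).
Eigenvalues of H: -15.6847, -3.3153.
Both eigenvalues < 0, so H is negative definite -> x* is a strict local max.

max


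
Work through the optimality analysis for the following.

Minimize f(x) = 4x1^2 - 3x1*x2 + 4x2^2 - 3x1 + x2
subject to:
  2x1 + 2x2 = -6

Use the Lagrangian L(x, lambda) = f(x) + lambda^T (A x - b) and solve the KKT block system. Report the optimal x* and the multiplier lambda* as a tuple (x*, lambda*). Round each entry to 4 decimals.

Form the Lagrangian:
  L(x, lambda) = (1/2) x^T Q x + c^T x + lambda^T (A x - b)
Stationarity (grad_x L = 0): Q x + c + A^T lambda = 0.
Primal feasibility: A x = b.

This gives the KKT block system:
  [ Q   A^T ] [ x     ]   [-c ]
  [ A    0  ] [ lambda ] = [ b ]

Solving the linear system:
  x*      = (-1.3182, -1.6818)
  lambda* = (4.25)
  f(x*)   = 13.8864

x* = (-1.3182, -1.6818), lambda* = (4.25)


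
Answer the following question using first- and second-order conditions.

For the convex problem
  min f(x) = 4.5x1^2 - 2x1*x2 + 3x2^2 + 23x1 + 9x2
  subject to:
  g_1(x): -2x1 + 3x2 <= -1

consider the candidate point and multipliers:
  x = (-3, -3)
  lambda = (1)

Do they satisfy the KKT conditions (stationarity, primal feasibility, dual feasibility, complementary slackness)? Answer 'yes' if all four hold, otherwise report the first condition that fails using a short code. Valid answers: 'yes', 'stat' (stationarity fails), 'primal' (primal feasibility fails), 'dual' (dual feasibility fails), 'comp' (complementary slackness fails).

Gradient of f: grad f(x) = Q x + c = (2, -3)
Constraint values g_i(x) = a_i^T x - b_i:
  g_1((-3, -3)) = -2
Stationarity residual: grad f(x) + sum_i lambda_i a_i = (0, 0)
  -> stationarity OK
Primal feasibility (all g_i <= 0): OK
Dual feasibility (all lambda_i >= 0): OK
Complementary slackness (lambda_i * g_i(x) = 0 for all i): FAILS

Verdict: the first failing condition is complementary_slackness -> comp.

comp


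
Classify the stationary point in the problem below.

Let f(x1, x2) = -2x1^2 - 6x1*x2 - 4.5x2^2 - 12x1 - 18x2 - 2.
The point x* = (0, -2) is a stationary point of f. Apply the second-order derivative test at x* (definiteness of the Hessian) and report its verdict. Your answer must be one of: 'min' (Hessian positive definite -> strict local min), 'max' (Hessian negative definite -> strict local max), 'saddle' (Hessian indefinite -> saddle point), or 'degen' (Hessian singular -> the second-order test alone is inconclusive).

Compute the Hessian H = grad^2 f:
  H = [[-4, -6], [-6, -9]]
Verify stationarity: grad f(x*) = H x* + g = (0, 0).
Eigenvalues of H: -13, 0.
H has a zero eigenvalue (singular; negative semidefinite but not definite), so H is neither positive definite, negative definite, nor indefinite. The second-order test alone is inconclusive -> degen.
(Indeed, f is constant along the null direction of H through x*, so x* is not a strict local extremum.)

degen


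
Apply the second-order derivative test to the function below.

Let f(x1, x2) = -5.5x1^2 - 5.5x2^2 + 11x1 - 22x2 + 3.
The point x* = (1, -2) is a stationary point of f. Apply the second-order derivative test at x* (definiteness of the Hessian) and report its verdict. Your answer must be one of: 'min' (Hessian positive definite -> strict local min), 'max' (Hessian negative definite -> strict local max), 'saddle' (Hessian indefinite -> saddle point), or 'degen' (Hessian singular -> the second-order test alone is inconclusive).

Compute the Hessian H = grad^2 f:
  H = [[-11, 0], [0, -11]]
Verify stationarity: grad f(x*) = H x* + g = (0, 0).
Eigenvalues of H: -11, -11.
Both eigenvalues < 0, so H is negative definite -> x* is a strict local max.

max


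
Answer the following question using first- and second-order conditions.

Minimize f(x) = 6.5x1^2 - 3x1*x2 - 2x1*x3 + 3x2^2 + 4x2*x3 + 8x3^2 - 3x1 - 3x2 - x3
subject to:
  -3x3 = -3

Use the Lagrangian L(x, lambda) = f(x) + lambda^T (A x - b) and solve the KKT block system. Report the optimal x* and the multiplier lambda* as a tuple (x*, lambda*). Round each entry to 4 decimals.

Form the Lagrangian:
  L(x, lambda) = (1/2) x^T Q x + c^T x + lambda^T (A x - b)
Stationarity (grad_x L = 0): Q x + c + A^T lambda = 0.
Primal feasibility: A x = b.

This gives the KKT block system:
  [ Q   A^T ] [ x     ]   [-c ]
  [ A    0  ] [ lambda ] = [ b ]

Solving the linear system:
  x*      = (0.3913, 0.029, 1)
  lambda* = (4.7778)
  f(x*)   = 6.0362

x* = (0.3913, 0.029, 1), lambda* = (4.7778)


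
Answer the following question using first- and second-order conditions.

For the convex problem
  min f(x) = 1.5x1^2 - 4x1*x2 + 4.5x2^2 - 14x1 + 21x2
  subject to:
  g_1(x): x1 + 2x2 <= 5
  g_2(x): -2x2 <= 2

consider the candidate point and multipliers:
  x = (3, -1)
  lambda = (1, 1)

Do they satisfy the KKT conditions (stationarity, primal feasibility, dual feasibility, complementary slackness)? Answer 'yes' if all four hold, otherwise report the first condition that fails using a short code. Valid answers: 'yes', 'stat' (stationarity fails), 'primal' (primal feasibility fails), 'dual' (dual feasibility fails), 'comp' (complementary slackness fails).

Gradient of f: grad f(x) = Q x + c = (-1, 0)
Constraint values g_i(x) = a_i^T x - b_i:
  g_1((3, -1)) = -4
  g_2((3, -1)) = 0
Stationarity residual: grad f(x) + sum_i lambda_i a_i = (0, 0)
  -> stationarity OK
Primal feasibility (all g_i <= 0): OK
Dual feasibility (all lambda_i >= 0): OK
Complementary slackness (lambda_i * g_i(x) = 0 for all i): FAILS

Verdict: the first failing condition is complementary_slackness -> comp.

comp


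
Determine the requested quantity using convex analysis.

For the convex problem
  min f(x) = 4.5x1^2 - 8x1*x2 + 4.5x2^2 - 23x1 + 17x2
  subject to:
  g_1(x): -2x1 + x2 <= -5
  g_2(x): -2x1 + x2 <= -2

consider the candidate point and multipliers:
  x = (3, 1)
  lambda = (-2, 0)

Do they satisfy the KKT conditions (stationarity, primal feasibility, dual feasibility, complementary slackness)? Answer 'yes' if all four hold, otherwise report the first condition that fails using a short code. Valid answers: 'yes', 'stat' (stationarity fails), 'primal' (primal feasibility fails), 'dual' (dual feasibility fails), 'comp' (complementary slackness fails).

Gradient of f: grad f(x) = Q x + c = (-4, 2)
Constraint values g_i(x) = a_i^T x - b_i:
  g_1((3, 1)) = 0
  g_2((3, 1)) = -3
Stationarity residual: grad f(x) + sum_i lambda_i a_i = (0, 0)
  -> stationarity OK
Primal feasibility (all g_i <= 0): OK
Dual feasibility (all lambda_i >= 0): FAILS
Complementary slackness (lambda_i * g_i(x) = 0 for all i): OK

Verdict: the first failing condition is dual_feasibility -> dual.

dual


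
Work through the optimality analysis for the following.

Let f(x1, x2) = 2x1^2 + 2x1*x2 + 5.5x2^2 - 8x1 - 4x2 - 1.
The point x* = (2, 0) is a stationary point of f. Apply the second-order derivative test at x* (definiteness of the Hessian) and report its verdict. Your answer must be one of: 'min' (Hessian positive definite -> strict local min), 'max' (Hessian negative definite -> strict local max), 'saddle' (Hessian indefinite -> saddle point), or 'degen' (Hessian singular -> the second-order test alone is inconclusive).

Compute the Hessian H = grad^2 f:
  H = [[4, 2], [2, 11]]
Verify stationarity: grad f(x*) = H x* + g = (0, 0).
Eigenvalues of H: 3.4689, 11.5311.
Both eigenvalues > 0, so H is positive definite -> x* is a strict local min.

min


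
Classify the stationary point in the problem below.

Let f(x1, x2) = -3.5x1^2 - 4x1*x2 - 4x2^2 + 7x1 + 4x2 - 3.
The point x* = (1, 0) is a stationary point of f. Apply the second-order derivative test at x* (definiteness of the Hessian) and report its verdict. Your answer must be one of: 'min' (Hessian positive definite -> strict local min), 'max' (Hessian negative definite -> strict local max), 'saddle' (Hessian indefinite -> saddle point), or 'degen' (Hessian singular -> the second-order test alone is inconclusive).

Compute the Hessian H = grad^2 f:
  H = [[-7, -4], [-4, -8]]
Verify stationarity: grad f(x*) = H x* + g = (0, 0).
Eigenvalues of H: -11.5311, -3.4689.
Both eigenvalues < 0, so H is negative definite -> x* is a strict local max.

max


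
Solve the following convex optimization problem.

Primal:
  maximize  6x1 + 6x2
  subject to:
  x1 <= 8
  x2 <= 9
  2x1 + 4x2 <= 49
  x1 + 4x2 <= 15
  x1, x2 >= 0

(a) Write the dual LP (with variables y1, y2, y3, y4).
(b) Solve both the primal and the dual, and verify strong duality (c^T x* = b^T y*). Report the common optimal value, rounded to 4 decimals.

The standard primal-dual pair for 'max c^T x s.t. A x <= b, x >= 0' is:
  Dual:  min b^T y  s.t.  A^T y >= c,  y >= 0.

So the dual LP is:
  minimize  8y1 + 9y2 + 49y3 + 15y4
  subject to:
    y1 + 2y3 + y4 >= 6
    y2 + 4y3 + 4y4 >= 6
    y1, y2, y3, y4 >= 0

Solving the primal: x* = (8, 1.75).
  primal value c^T x* = 58.5.
Solving the dual: y* = (4.5, 0, 0, 1.5).
  dual value b^T y* = 58.5.
Strong duality: c^T x* = b^T y*. Confirmed.

58.5


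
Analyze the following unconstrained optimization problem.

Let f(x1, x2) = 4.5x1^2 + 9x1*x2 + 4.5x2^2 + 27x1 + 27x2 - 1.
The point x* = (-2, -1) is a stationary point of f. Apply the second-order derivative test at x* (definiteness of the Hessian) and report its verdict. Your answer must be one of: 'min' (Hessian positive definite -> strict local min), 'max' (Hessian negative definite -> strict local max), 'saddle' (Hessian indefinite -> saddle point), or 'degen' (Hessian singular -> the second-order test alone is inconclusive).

Compute the Hessian H = grad^2 f:
  H = [[9, 9], [9, 9]]
Verify stationarity: grad f(x*) = H x* + g = (0, 0).
Eigenvalues of H: 0, 18.
H has a zero eigenvalue (singular; positive semidefinite but not definite), so H is neither positive definite, negative definite, nor indefinite. The second-order test alone is inconclusive -> degen.
(Indeed, f is constant along the null direction of H through x*, so x* is not a strict local extremum.)

degen


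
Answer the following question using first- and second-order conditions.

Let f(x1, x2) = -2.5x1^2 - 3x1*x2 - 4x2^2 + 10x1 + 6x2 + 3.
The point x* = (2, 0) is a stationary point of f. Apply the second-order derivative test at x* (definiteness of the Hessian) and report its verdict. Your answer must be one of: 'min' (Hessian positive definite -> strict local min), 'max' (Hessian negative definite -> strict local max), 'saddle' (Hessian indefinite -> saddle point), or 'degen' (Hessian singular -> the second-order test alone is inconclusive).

Compute the Hessian H = grad^2 f:
  H = [[-5, -3], [-3, -8]]
Verify stationarity: grad f(x*) = H x* + g = (0, 0).
Eigenvalues of H: -9.8541, -3.1459.
Both eigenvalues < 0, so H is negative definite -> x* is a strict local max.

max


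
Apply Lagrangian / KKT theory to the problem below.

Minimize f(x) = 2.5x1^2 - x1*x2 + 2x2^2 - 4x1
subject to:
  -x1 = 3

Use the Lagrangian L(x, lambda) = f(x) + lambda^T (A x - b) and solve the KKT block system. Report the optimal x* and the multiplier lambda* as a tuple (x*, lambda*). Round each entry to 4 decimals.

Form the Lagrangian:
  L(x, lambda) = (1/2) x^T Q x + c^T x + lambda^T (A x - b)
Stationarity (grad_x L = 0): Q x + c + A^T lambda = 0.
Primal feasibility: A x = b.

This gives the KKT block system:
  [ Q   A^T ] [ x     ]   [-c ]
  [ A    0  ] [ lambda ] = [ b ]

Solving the linear system:
  x*      = (-3, -0.75)
  lambda* = (-18.25)
  f(x*)   = 33.375

x* = (-3, -0.75), lambda* = (-18.25)


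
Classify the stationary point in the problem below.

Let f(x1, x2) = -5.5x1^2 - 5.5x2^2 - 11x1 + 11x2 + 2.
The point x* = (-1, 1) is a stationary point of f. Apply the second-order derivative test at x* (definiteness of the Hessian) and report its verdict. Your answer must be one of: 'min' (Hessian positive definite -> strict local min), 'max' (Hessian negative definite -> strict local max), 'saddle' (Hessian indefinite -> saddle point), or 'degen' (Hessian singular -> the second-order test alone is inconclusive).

Compute the Hessian H = grad^2 f:
  H = [[-11, 0], [0, -11]]
Verify stationarity: grad f(x*) = H x* + g = (0, 0).
Eigenvalues of H: -11, -11.
Both eigenvalues < 0, so H is negative definite -> x* is a strict local max.

max


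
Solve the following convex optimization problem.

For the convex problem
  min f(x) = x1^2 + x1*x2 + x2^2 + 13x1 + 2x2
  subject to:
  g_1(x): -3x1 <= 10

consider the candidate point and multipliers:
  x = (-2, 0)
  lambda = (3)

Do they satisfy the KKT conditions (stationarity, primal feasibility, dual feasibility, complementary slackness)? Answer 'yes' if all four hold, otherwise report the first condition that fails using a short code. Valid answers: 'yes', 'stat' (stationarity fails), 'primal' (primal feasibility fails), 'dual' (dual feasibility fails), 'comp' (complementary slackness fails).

Gradient of f: grad f(x) = Q x + c = (9, 0)
Constraint values g_i(x) = a_i^T x - b_i:
  g_1((-2, 0)) = -4
Stationarity residual: grad f(x) + sum_i lambda_i a_i = (0, 0)
  -> stationarity OK
Primal feasibility (all g_i <= 0): OK
Dual feasibility (all lambda_i >= 0): OK
Complementary slackness (lambda_i * g_i(x) = 0 for all i): FAILS

Verdict: the first failing condition is complementary_slackness -> comp.

comp


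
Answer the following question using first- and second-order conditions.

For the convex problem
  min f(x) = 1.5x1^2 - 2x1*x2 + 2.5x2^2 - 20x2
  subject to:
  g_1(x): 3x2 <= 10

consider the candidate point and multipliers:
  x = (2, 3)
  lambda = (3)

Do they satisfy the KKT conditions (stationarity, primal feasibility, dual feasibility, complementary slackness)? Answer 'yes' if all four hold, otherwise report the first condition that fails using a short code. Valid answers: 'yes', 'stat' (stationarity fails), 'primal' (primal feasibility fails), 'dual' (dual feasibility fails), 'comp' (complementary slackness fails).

Gradient of f: grad f(x) = Q x + c = (0, -9)
Constraint values g_i(x) = a_i^T x - b_i:
  g_1((2, 3)) = -1
Stationarity residual: grad f(x) + sum_i lambda_i a_i = (0, 0)
  -> stationarity OK
Primal feasibility (all g_i <= 0): OK
Dual feasibility (all lambda_i >= 0): OK
Complementary slackness (lambda_i * g_i(x) = 0 for all i): FAILS

Verdict: the first failing condition is complementary_slackness -> comp.

comp


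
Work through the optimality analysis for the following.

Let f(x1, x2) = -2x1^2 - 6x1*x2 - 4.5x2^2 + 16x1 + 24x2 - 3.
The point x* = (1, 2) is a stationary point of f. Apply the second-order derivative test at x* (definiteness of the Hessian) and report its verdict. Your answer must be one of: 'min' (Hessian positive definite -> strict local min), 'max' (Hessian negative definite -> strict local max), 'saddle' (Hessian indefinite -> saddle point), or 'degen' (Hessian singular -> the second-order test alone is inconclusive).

Compute the Hessian H = grad^2 f:
  H = [[-4, -6], [-6, -9]]
Verify stationarity: grad f(x*) = H x* + g = (0, 0).
Eigenvalues of H: -13, 0.
H has a zero eigenvalue (singular; negative semidefinite but not definite), so H is neither positive definite, negative definite, nor indefinite. The second-order test alone is inconclusive -> degen.
(Indeed, f is constant along the null direction of H through x*, so x* is not a strict local extremum.)

degen


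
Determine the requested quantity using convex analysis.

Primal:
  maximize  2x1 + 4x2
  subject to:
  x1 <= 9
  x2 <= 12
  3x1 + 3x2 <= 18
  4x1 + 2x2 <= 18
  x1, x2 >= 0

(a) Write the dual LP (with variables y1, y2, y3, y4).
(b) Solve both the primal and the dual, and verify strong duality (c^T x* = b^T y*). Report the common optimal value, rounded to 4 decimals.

The standard primal-dual pair for 'max c^T x s.t. A x <= b, x >= 0' is:
  Dual:  min b^T y  s.t.  A^T y >= c,  y >= 0.

So the dual LP is:
  minimize  9y1 + 12y2 + 18y3 + 18y4
  subject to:
    y1 + 3y3 + 4y4 >= 2
    y2 + 3y3 + 2y4 >= 4
    y1, y2, y3, y4 >= 0

Solving the primal: x* = (0, 6).
  primal value c^T x* = 24.
Solving the dual: y* = (0, 0, 1.3333, 0).
  dual value b^T y* = 24.
Strong duality: c^T x* = b^T y*. Confirmed.

24


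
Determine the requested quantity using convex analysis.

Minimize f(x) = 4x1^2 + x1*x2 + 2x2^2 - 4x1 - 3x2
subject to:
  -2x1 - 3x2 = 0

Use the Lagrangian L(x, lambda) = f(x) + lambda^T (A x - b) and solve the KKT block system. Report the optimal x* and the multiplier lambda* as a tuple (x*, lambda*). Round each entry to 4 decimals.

Form the Lagrangian:
  L(x, lambda) = (1/2) x^T Q x + c^T x + lambda^T (A x - b)
Stationarity (grad_x L = 0): Q x + c + A^T lambda = 0.
Primal feasibility: A x = b.

This gives the KKT block system:
  [ Q   A^T ] [ x     ]   [-c ]
  [ A    0  ] [ lambda ] = [ b ]

Solving the linear system:
  x*      = (0.2368, -0.1579)
  lambda* = (-1.1316)
  f(x*)   = -0.2368

x* = (0.2368, -0.1579), lambda* = (-1.1316)


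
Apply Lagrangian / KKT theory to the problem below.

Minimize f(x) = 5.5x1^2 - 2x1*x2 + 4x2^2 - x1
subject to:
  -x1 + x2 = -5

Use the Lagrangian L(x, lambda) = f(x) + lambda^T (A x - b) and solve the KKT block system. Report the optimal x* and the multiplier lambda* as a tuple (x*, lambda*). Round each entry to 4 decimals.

Form the Lagrangian:
  L(x, lambda) = (1/2) x^T Q x + c^T x + lambda^T (A x - b)
Stationarity (grad_x L = 0): Q x + c + A^T lambda = 0.
Primal feasibility: A x = b.

This gives the KKT block system:
  [ Q   A^T ] [ x     ]   [-c ]
  [ A    0  ] [ lambda ] = [ b ]

Solving the linear system:
  x*      = (2.0667, -2.9333)
  lambda* = (27.6)
  f(x*)   = 67.9667

x* = (2.0667, -2.9333), lambda* = (27.6)


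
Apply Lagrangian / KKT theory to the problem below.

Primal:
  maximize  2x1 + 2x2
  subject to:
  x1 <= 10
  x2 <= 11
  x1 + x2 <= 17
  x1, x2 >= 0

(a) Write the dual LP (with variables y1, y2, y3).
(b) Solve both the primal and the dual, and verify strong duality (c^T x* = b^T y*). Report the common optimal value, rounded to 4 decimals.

The standard primal-dual pair for 'max c^T x s.t. A x <= b, x >= 0' is:
  Dual:  min b^T y  s.t.  A^T y >= c,  y >= 0.

So the dual LP is:
  minimize  10y1 + 11y2 + 17y3
  subject to:
    y1 + y3 >= 2
    y2 + y3 >= 2
    y1, y2, y3 >= 0

Solving the primal: x* = (6, 11).
  primal value c^T x* = 34.
Solving the dual: y* = (0, 0, 2).
  dual value b^T y* = 34.
Strong duality: c^T x* = b^T y*. Confirmed.

34


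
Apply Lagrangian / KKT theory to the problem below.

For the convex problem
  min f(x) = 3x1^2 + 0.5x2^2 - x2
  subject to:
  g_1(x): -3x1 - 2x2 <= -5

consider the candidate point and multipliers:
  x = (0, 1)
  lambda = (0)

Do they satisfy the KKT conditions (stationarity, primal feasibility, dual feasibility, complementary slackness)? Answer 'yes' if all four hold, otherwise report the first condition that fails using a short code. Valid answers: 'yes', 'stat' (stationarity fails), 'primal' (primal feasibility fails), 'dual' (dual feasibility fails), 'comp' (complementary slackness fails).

Gradient of f: grad f(x) = Q x + c = (0, 0)
Constraint values g_i(x) = a_i^T x - b_i:
  g_1((0, 1)) = 3
Stationarity residual: grad f(x) + sum_i lambda_i a_i = (0, 0)
  -> stationarity OK
Primal feasibility (all g_i <= 0): FAILS
Dual feasibility (all lambda_i >= 0): OK
Complementary slackness (lambda_i * g_i(x) = 0 for all i): OK

Verdict: the first failing condition is primal_feasibility -> primal.

primal


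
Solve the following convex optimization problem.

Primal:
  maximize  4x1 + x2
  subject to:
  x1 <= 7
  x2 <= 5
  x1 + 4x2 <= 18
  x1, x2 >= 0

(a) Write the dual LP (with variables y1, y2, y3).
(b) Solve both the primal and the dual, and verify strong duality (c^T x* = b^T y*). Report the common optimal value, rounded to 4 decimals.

The standard primal-dual pair for 'max c^T x s.t. A x <= b, x >= 0' is:
  Dual:  min b^T y  s.t.  A^T y >= c,  y >= 0.

So the dual LP is:
  minimize  7y1 + 5y2 + 18y3
  subject to:
    y1 + y3 >= 4
    y2 + 4y3 >= 1
    y1, y2, y3 >= 0

Solving the primal: x* = (7, 2.75).
  primal value c^T x* = 30.75.
Solving the dual: y* = (3.75, 0, 0.25).
  dual value b^T y* = 30.75.
Strong duality: c^T x* = b^T y*. Confirmed.

30.75


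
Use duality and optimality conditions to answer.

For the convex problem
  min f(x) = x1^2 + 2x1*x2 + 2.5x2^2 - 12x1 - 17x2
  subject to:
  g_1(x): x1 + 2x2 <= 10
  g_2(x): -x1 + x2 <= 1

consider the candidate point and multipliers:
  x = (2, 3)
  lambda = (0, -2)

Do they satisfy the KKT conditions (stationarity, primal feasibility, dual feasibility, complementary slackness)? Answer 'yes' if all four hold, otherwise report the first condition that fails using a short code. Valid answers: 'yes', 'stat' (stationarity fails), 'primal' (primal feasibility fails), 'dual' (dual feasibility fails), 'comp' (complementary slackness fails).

Gradient of f: grad f(x) = Q x + c = (-2, 2)
Constraint values g_i(x) = a_i^T x - b_i:
  g_1((2, 3)) = -2
  g_2((2, 3)) = 0
Stationarity residual: grad f(x) + sum_i lambda_i a_i = (0, 0)
  -> stationarity OK
Primal feasibility (all g_i <= 0): OK
Dual feasibility (all lambda_i >= 0): FAILS
Complementary slackness (lambda_i * g_i(x) = 0 for all i): OK

Verdict: the first failing condition is dual_feasibility -> dual.

dual


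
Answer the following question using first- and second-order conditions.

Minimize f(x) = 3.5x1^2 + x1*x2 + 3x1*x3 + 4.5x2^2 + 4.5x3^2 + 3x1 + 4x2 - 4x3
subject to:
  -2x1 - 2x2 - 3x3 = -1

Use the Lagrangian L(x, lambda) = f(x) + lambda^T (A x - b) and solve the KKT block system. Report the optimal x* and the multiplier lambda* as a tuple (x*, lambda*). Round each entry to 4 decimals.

Form the Lagrangian:
  L(x, lambda) = (1/2) x^T Q x + c^T x + lambda^T (A x - b)
Stationarity (grad_x L = 0): Q x + c + A^T lambda = 0.
Primal feasibility: A x = b.

This gives the KKT block system:
  [ Q   A^T ] [ x     ]   [-c ]
  [ A    0  ] [ lambda ] = [ b ]

Solving the linear system:
  x*      = (-0.5691, -0.2276, 0.8645)
  lambda* = (0.6911)
  f(x*)   = -2.6924

x* = (-0.5691, -0.2276, 0.8645), lambda* = (0.6911)


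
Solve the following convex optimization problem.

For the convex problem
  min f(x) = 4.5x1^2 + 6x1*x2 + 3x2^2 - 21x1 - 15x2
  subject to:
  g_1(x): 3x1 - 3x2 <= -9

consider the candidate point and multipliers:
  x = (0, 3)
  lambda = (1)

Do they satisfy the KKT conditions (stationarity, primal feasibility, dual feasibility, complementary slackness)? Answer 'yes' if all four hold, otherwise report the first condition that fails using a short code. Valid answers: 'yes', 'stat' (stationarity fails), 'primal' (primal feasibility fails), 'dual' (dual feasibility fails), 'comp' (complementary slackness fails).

Gradient of f: grad f(x) = Q x + c = (-3, 3)
Constraint values g_i(x) = a_i^T x - b_i:
  g_1((0, 3)) = 0
Stationarity residual: grad f(x) + sum_i lambda_i a_i = (0, 0)
  -> stationarity OK
Primal feasibility (all g_i <= 0): OK
Dual feasibility (all lambda_i >= 0): OK
Complementary slackness (lambda_i * g_i(x) = 0 for all i): OK

Verdict: yes, KKT holds.

yes


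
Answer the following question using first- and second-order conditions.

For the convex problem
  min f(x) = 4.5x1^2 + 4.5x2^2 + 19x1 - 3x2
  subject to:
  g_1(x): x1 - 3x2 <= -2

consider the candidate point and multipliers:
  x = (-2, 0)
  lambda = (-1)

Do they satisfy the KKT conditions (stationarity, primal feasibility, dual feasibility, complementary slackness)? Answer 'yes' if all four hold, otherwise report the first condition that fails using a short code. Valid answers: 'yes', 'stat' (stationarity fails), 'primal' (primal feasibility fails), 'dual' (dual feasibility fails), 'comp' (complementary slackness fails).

Gradient of f: grad f(x) = Q x + c = (1, -3)
Constraint values g_i(x) = a_i^T x - b_i:
  g_1((-2, 0)) = 0
Stationarity residual: grad f(x) + sum_i lambda_i a_i = (0, 0)
  -> stationarity OK
Primal feasibility (all g_i <= 0): OK
Dual feasibility (all lambda_i >= 0): FAILS
Complementary slackness (lambda_i * g_i(x) = 0 for all i): OK

Verdict: the first failing condition is dual_feasibility -> dual.

dual


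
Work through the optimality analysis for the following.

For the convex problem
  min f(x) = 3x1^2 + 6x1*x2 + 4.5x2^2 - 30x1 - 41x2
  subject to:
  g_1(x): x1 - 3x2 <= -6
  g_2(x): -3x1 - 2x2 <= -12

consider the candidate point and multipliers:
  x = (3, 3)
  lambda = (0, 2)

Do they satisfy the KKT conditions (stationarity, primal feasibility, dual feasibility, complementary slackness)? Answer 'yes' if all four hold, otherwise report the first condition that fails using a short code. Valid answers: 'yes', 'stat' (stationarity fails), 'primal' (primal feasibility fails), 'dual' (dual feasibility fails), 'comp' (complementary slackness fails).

Gradient of f: grad f(x) = Q x + c = (6, 4)
Constraint values g_i(x) = a_i^T x - b_i:
  g_1((3, 3)) = 0
  g_2((3, 3)) = -3
Stationarity residual: grad f(x) + sum_i lambda_i a_i = (0, 0)
  -> stationarity OK
Primal feasibility (all g_i <= 0): OK
Dual feasibility (all lambda_i >= 0): OK
Complementary slackness (lambda_i * g_i(x) = 0 for all i): FAILS

Verdict: the first failing condition is complementary_slackness -> comp.

comp


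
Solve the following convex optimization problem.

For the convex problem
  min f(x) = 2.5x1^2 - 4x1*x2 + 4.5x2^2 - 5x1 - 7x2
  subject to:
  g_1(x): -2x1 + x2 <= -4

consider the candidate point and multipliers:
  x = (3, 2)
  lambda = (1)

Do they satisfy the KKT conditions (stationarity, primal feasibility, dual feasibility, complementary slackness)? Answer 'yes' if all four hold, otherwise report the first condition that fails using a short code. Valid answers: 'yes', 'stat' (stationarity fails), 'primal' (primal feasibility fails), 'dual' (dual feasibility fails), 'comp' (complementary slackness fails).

Gradient of f: grad f(x) = Q x + c = (2, -1)
Constraint values g_i(x) = a_i^T x - b_i:
  g_1((3, 2)) = 0
Stationarity residual: grad f(x) + sum_i lambda_i a_i = (0, 0)
  -> stationarity OK
Primal feasibility (all g_i <= 0): OK
Dual feasibility (all lambda_i >= 0): OK
Complementary slackness (lambda_i * g_i(x) = 0 for all i): OK

Verdict: yes, KKT holds.

yes


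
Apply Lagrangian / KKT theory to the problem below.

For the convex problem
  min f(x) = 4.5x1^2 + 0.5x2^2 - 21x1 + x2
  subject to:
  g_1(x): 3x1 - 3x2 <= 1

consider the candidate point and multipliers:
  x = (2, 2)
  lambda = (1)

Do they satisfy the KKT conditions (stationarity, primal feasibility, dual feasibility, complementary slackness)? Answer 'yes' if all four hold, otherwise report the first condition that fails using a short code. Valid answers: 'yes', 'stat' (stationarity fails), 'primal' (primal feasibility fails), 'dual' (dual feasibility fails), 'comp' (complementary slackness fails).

Gradient of f: grad f(x) = Q x + c = (-3, 3)
Constraint values g_i(x) = a_i^T x - b_i:
  g_1((2, 2)) = -1
Stationarity residual: grad f(x) + sum_i lambda_i a_i = (0, 0)
  -> stationarity OK
Primal feasibility (all g_i <= 0): OK
Dual feasibility (all lambda_i >= 0): OK
Complementary slackness (lambda_i * g_i(x) = 0 for all i): FAILS

Verdict: the first failing condition is complementary_slackness -> comp.

comp


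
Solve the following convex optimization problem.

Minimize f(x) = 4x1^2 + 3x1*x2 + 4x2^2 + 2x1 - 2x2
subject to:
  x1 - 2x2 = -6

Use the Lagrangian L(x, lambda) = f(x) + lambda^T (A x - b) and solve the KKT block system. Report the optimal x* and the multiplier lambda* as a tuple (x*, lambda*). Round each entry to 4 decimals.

Form the Lagrangian:
  L(x, lambda) = (1/2) x^T Q x + c^T x + lambda^T (A x - b)
Stationarity (grad_x L = 0): Q x + c + A^T lambda = 0.
Primal feasibility: A x = b.

This gives the KKT block system:
  [ Q   A^T ] [ x     ]   [-c ]
  [ A    0  ] [ lambda ] = [ b ]

Solving the linear system:
  x*      = (-1.6923, 2.1538)
  lambda* = (5.0769)
  f(x*)   = 11.3846

x* = (-1.6923, 2.1538), lambda* = (5.0769)


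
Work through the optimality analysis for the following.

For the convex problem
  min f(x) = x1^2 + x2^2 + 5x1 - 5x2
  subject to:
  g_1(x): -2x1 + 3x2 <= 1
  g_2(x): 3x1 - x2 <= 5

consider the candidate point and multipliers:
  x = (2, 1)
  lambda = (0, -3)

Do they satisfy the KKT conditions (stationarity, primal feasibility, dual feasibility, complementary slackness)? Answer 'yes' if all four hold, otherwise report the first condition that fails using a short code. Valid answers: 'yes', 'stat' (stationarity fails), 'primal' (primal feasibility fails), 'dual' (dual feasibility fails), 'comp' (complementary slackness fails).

Gradient of f: grad f(x) = Q x + c = (9, -3)
Constraint values g_i(x) = a_i^T x - b_i:
  g_1((2, 1)) = -2
  g_2((2, 1)) = 0
Stationarity residual: grad f(x) + sum_i lambda_i a_i = (0, 0)
  -> stationarity OK
Primal feasibility (all g_i <= 0): OK
Dual feasibility (all lambda_i >= 0): FAILS
Complementary slackness (lambda_i * g_i(x) = 0 for all i): OK

Verdict: the first failing condition is dual_feasibility -> dual.

dual


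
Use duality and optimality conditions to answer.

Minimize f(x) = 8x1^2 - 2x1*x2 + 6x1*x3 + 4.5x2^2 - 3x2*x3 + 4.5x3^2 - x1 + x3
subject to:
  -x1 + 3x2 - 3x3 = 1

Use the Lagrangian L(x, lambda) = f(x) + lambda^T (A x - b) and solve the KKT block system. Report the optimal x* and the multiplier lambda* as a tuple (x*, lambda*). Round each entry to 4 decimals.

Form the Lagrangian:
  L(x, lambda) = (1/2) x^T Q x + c^T x + lambda^T (A x - b)
Stationarity (grad_x L = 0): Q x + c + A^T lambda = 0.
Primal feasibility: A x = b.

This gives the KKT block system:
  [ Q   A^T ] [ x     ]   [-c ]
  [ A    0  ] [ lambda ] = [ b ]

Solving the linear system:
  x*      = (0.1711, 0.0548, -0.3355)
  lambda* = (-0.386)
  f(x*)   = -0.0603

x* = (0.1711, 0.0548, -0.3355), lambda* = (-0.386)


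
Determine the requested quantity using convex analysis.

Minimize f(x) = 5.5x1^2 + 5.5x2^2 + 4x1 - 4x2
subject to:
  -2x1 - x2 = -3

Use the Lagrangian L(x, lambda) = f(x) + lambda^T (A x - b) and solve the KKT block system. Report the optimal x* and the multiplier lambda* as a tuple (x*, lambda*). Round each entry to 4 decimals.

Form the Lagrangian:
  L(x, lambda) = (1/2) x^T Q x + c^T x + lambda^T (A x - b)
Stationarity (grad_x L = 0): Q x + c + A^T lambda = 0.
Primal feasibility: A x = b.

This gives the KKT block system:
  [ Q   A^T ] [ x     ]   [-c ]
  [ A    0  ] [ lambda ] = [ b ]

Solving the linear system:
  x*      = (0.9818, 1.0364)
  lambda* = (7.4)
  f(x*)   = 10.9909

x* = (0.9818, 1.0364), lambda* = (7.4)


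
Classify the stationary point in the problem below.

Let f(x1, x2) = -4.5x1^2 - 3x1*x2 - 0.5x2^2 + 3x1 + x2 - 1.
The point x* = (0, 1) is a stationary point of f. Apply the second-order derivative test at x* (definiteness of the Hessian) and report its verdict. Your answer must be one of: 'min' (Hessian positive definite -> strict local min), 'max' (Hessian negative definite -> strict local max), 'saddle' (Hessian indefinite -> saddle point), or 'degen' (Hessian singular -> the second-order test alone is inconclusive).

Compute the Hessian H = grad^2 f:
  H = [[-9, -3], [-3, -1]]
Verify stationarity: grad f(x*) = H x* + g = (0, 0).
Eigenvalues of H: -10, 0.
H has a zero eigenvalue (singular; negative semidefinite but not definite), so H is neither positive definite, negative definite, nor indefinite. The second-order test alone is inconclusive -> degen.
(Indeed, f is constant along the null direction of H through x*, so x* is not a strict local extremum.)

degen


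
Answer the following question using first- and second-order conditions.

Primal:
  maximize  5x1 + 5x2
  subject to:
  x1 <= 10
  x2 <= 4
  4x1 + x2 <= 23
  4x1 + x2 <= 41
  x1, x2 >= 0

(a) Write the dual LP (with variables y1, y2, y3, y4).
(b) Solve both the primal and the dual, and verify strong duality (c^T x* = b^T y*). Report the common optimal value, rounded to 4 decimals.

The standard primal-dual pair for 'max c^T x s.t. A x <= b, x >= 0' is:
  Dual:  min b^T y  s.t.  A^T y >= c,  y >= 0.

So the dual LP is:
  minimize  10y1 + 4y2 + 23y3 + 41y4
  subject to:
    y1 + 4y3 + 4y4 >= 5
    y2 + y3 + y4 >= 5
    y1, y2, y3, y4 >= 0

Solving the primal: x* = (4.75, 4).
  primal value c^T x* = 43.75.
Solving the dual: y* = (0, 3.75, 1.25, 0).
  dual value b^T y* = 43.75.
Strong duality: c^T x* = b^T y*. Confirmed.

43.75


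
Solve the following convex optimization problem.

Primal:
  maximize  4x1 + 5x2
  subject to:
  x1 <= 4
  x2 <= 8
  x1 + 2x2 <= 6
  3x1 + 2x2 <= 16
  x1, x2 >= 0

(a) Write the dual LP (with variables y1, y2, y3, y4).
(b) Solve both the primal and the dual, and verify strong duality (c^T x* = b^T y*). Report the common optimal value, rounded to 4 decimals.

The standard primal-dual pair for 'max c^T x s.t. A x <= b, x >= 0' is:
  Dual:  min b^T y  s.t.  A^T y >= c,  y >= 0.

So the dual LP is:
  minimize  4y1 + 8y2 + 6y3 + 16y4
  subject to:
    y1 + y3 + 3y4 >= 4
    y2 + 2y3 + 2y4 >= 5
    y1, y2, y3, y4 >= 0

Solving the primal: x* = (4, 1).
  primal value c^T x* = 21.
Solving the dual: y* = (1.5, 0, 2.5, 0).
  dual value b^T y* = 21.
Strong duality: c^T x* = b^T y*. Confirmed.

21


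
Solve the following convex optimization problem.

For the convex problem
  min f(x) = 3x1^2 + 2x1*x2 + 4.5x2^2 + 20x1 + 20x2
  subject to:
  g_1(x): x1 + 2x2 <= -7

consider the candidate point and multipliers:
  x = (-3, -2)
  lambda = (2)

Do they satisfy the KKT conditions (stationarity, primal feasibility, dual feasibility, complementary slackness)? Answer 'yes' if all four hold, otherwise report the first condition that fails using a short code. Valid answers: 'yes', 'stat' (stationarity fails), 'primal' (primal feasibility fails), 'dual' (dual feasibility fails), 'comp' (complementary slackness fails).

Gradient of f: grad f(x) = Q x + c = (-2, -4)
Constraint values g_i(x) = a_i^T x - b_i:
  g_1((-3, -2)) = 0
Stationarity residual: grad f(x) + sum_i lambda_i a_i = (0, 0)
  -> stationarity OK
Primal feasibility (all g_i <= 0): OK
Dual feasibility (all lambda_i >= 0): OK
Complementary slackness (lambda_i * g_i(x) = 0 for all i): OK

Verdict: yes, KKT holds.

yes


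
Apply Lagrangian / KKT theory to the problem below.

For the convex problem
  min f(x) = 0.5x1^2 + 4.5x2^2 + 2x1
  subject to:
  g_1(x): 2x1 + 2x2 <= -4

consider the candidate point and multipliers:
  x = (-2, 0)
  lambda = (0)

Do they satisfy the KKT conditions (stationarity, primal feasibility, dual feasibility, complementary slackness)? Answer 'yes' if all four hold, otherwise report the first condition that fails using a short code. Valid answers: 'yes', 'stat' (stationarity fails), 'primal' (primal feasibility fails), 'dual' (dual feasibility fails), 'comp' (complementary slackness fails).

Gradient of f: grad f(x) = Q x + c = (0, 0)
Constraint values g_i(x) = a_i^T x - b_i:
  g_1((-2, 0)) = 0
Stationarity residual: grad f(x) + sum_i lambda_i a_i = (0, 0)
  -> stationarity OK
Primal feasibility (all g_i <= 0): OK
Dual feasibility (all lambda_i >= 0): OK
Complementary slackness (lambda_i * g_i(x) = 0 for all i): OK

Verdict: yes, KKT holds.

yes


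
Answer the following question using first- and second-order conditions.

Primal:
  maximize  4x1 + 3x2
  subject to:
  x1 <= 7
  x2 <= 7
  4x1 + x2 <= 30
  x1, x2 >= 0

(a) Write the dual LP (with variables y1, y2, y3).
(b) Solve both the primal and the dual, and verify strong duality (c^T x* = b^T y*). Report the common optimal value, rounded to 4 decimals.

The standard primal-dual pair for 'max c^T x s.t. A x <= b, x >= 0' is:
  Dual:  min b^T y  s.t.  A^T y >= c,  y >= 0.

So the dual LP is:
  minimize  7y1 + 7y2 + 30y3
  subject to:
    y1 + 4y3 >= 4
    y2 + y3 >= 3
    y1, y2, y3 >= 0

Solving the primal: x* = (5.75, 7).
  primal value c^T x* = 44.
Solving the dual: y* = (0, 2, 1).
  dual value b^T y* = 44.
Strong duality: c^T x* = b^T y*. Confirmed.

44


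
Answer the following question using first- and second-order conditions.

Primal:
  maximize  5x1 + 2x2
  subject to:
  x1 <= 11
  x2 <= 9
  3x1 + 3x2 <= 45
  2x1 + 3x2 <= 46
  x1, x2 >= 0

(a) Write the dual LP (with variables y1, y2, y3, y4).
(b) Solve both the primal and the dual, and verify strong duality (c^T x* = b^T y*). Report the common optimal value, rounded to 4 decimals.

The standard primal-dual pair for 'max c^T x s.t. A x <= b, x >= 0' is:
  Dual:  min b^T y  s.t.  A^T y >= c,  y >= 0.

So the dual LP is:
  minimize  11y1 + 9y2 + 45y3 + 46y4
  subject to:
    y1 + 3y3 + 2y4 >= 5
    y2 + 3y3 + 3y4 >= 2
    y1, y2, y3, y4 >= 0

Solving the primal: x* = (11, 4).
  primal value c^T x* = 63.
Solving the dual: y* = (3, 0, 0.6667, 0).
  dual value b^T y* = 63.
Strong duality: c^T x* = b^T y*. Confirmed.

63
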